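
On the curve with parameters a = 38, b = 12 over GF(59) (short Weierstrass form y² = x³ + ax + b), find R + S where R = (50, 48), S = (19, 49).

(50, 48) + (19, 49). λ = (49 - 48)/(19 - 50) ≡ 1/28 mod 59. 28⁻¹ ≡ 19 (mod 59) since 28·19 = 532 ≡ 1, so λ ≡ 19.
  x = λ² - 50 - 19 = 361 - 69 ≡ 56; y = λ·(50 - 56) - 48 ≡ 15. → (56, 15)

(56, 15)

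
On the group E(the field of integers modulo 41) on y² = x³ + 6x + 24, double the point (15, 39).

(27, 36)

tangent at (15, 39): λ = (3·15² + 6)/(2·39) ≡ 25/37. 37⁻¹ ≡ 10 (mod 41) since 37·10 = 370 ≡ 1, so λ ≡ 25·10 ≡ 4.
  x = λ² - 15 - 15 = 16 - 30 ≡ 27; y = λ·(15 - 27) - 39 ≡ 36. → (27, 36)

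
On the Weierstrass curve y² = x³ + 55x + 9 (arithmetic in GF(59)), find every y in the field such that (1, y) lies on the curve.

none

x³ + 55x + 9 = 65 ≡ 6 (mod 59).
6 is a non-residue mod 59; no y exists.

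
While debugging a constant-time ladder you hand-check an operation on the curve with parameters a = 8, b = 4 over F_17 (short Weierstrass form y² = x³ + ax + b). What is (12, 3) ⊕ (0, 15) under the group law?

(6, 8)

(12, 3) + (0, 15). λ = (15 - 3)/(0 - 12) ≡ 12/5 mod 17. 5⁻¹ ≡ 7 (mod 17), so λ ≡ 16.
  x = λ² - 12 - 0 = 256 - 12 ≡ 6; y = λ·(12 - 6) - 3 ≡ 8. → (6, 8)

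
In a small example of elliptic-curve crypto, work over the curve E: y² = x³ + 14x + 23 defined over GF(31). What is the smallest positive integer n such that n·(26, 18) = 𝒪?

10

2P: tangent at (26, 18): λ = (3·26² + 14)/(2·18) ≡ 27/5. 5⁻¹ ≡ 25 (mod 31), so λ ≡ 27·25 ≡ 24.
  x = λ² - 26 - 26 = 576 - 52 ≡ 28; y = λ·(26 - 28) - 18 ≡ 27. → (28, 27)
3P: (28, 27) + (26, 18). λ = (18 - 27)/(26 - 28) ≡ 22/29 mod 31. 29⁻¹ ≡ 15 (mod 31), so λ ≡ 20.
  x = λ² - 28 - 26 = 400 - 54 ≡ 5; y = λ·(28 - 5) - 27 ≡ 30. → (5, 30)
4P: (5, 30) + (26, 18). λ = (18 - 30)/(26 - 5) ≡ 19/21 mod 31. 21⁻¹ ≡ 3 (mod 31) since 21·3 = 63 ≡ 1, so λ ≡ 26.
  x = λ² - 5 - 26 = 676 - 31 ≡ 25; y = λ·(5 - 25) - 30 ≡ 8. → (25, 8)
5P: (25, 8) + (26, 18). λ = (18 - 8)/(26 - 25) ≡ 10/1 mod 31. 1⁻¹ ≡ 1 (mod 31), so λ ≡ 10.
  x = λ² - 25 - 26 = 100 - 51 ≡ 18; y = λ·(25 - 18) - 8 ≡ 0. → (18, 0)
6P: (18, 0) + (26, 18). λ = (18 - 0)/(26 - 18) ≡ 18/8 mod 31. 8⁻¹ ≡ 4 (mod 31) since 8·4 = 32 ≡ 1, so λ ≡ 10.
  x = λ² - 18 - 26 = 100 - 44 ≡ 25; y = λ·(18 - 25) - 0 ≡ 23. → (25, 23)
7P: (25, 23) + (26, 18). λ = (18 - 23)/(26 - 25) ≡ 26/1 mod 31. 1⁻¹ ≡ 1 (mod 31), so λ ≡ 26.
  x = λ² - 25 - 26 = 676 - 51 ≡ 5; y = λ·(25 - 5) - 23 ≡ 1. → (5, 1)
8P: (5, 1) + (26, 18). λ = (18 - 1)/(26 - 5) ≡ 17/21 mod 31. 21⁻¹ ≡ 3 (mod 31) since 21·3 = 63 ≡ 1, so λ ≡ 20.
  x = λ² - 5 - 26 = 400 - 31 ≡ 28; y = λ·(5 - 28) - 1 ≡ 4. → (28, 4)
9P: (28, 4) + (26, 18). λ = (18 - 4)/(26 - 28) ≡ 14/29 mod 31. 29⁻¹ ≡ 15 (mod 31), so λ ≡ 24.
  x = λ² - 28 - 26 = 576 - 54 ≡ 26; y = λ·(28 - 26) - 4 ≡ 13. → (26, 13)
10P: (26, 13) + (26, 18): same x and y₁ ≡ -y₂, so the sum is 𝒪.
10P = 𝒪, so the order is 10.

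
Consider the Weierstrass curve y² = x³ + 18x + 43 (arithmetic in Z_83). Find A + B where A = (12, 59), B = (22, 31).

(12, 59) + (22, 31). λ = (31 - 59)/(22 - 12) ≡ 55/10 mod 83. 10⁻¹ ≡ 25 (mod 83), so λ ≡ 47.
  x = λ² - 12 - 22 = 2209 - 34 ≡ 17; y = λ·(12 - 17) - 59 ≡ 38. → (17, 38)

(17, 38)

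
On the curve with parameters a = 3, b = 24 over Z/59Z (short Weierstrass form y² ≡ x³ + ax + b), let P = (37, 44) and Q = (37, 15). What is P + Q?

The two points share x = 37 and their y-coordinates satisfy 44 + 15 ≡ 0 (mod 59), so they are inverses. Their sum is ∞.

O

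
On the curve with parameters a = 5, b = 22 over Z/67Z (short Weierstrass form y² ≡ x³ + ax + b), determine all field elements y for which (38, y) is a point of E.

x³ + 5x + 22 = 55084 ≡ 10 (mod 67).
Square roots of 10 mod 67: 12 and 55 (since 12² = 144 ≡ 10).

12, 55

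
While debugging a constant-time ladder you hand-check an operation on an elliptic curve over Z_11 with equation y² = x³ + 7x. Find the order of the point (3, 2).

2P: tangent at (3, 2): λ = (3·3² + 7)/(2·2) ≡ 1/4. 4⁻¹ ≡ 3 (mod 11), so λ ≡ 1·3 ≡ 3.
  x = λ² - 3 - 3 = 9 - 6 ≡ 3; y = λ·(3 - 3) - 2 ≡ 9. → (3, 9)
3P: (3, 9) + (3, 2): same x and y₁ ≡ -y₂, so the sum is O.
3P = O, so the order is 3.

3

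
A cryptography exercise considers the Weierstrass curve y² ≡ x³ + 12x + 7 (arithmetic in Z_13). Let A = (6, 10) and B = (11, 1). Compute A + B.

(6, 10) + (11, 1). λ = (1 - 10)/(11 - 6) ≡ 4/5 mod 13. 5⁻¹ ≡ 8 (mod 13), so λ ≡ 6.
  x = λ² - 6 - 11 = 36 - 17 ≡ 6; y = λ·(6 - 6) - 10 ≡ 3. → (6, 3)

(6, 3)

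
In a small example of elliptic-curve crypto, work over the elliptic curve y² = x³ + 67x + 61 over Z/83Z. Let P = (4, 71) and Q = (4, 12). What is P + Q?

O

The two points share x = 4 and their y-coordinates satisfy 71 + 12 ≡ 0 (mod 83), so they are inverses. Their sum is O.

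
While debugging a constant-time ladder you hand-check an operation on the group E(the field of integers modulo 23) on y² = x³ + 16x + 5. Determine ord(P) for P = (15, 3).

10

2P: tangent at (15, 3): λ = (3·15² + 16)/(2·3) ≡ 1/6. 6⁻¹ ≡ 4 (mod 23) since 6·4 = 24 ≡ 1, so λ ≡ 1·4 ≡ 4.
  x = λ² - 15 - 15 = 16 - 30 ≡ 9; y = λ·(15 - 9) - 3 ≡ 21. → (9, 21)
3P: (9, 21) + (15, 3). λ = (3 - 21)/(15 - 9) ≡ 5/6 mod 23. 6⁻¹ ≡ 4 (mod 23), so λ ≡ 20.
  x = λ² - 9 - 15 = 400 - 24 ≡ 8; y = λ·(9 - 8) - 21 ≡ 22. → (8, 22)
4P: (8, 22) + (15, 3). λ = (3 - 22)/(15 - 8) ≡ 4/7 mod 23. 7⁻¹ ≡ 10 (mod 23), so λ ≡ 17.
  x = λ² - 8 - 15 = 289 - 23 ≡ 13; y = λ·(8 - 13) - 22 ≡ 8. → (13, 8)
5P: (13, 8) + (15, 3). λ = (3 - 8)/(15 - 13) ≡ 18/2 mod 23. 2⁻¹ ≡ 12 (mod 23), so λ ≡ 9.
  x = λ² - 13 - 15 = 81 - 28 ≡ 7; y = λ·(13 - 7) - 8 ≡ 0. → (7, 0)
6P: (7, 0) + (15, 3). λ = (3 - 0)/(15 - 7) ≡ 3/8 mod 23. 8⁻¹ ≡ 3 (mod 23) since 8·3 = 24 ≡ 1, so λ ≡ 9.
  x = λ² - 7 - 15 = 81 - 22 ≡ 13; y = λ·(7 - 13) - 0 ≡ 15. → (13, 15)
7P: (13, 15) + (15, 3). λ = (3 - 15)/(15 - 13) ≡ 11/2 mod 23. 2⁻¹ ≡ 12 (mod 23) since 2·12 = 24 ≡ 1, so λ ≡ 17.
  x = λ² - 13 - 15 = 289 - 28 ≡ 8; y = λ·(13 - 8) - 15 ≡ 1. → (8, 1)
8P: (8, 1) + (15, 3). λ = (3 - 1)/(15 - 8) ≡ 2/7 mod 23. 7⁻¹ ≡ 10 (mod 23), so λ ≡ 20.
  x = λ² - 8 - 15 = 400 - 23 ≡ 9; y = λ·(8 - 9) - 1 ≡ 2. → (9, 2)
9P: (9, 2) + (15, 3). λ = (3 - 2)/(15 - 9) ≡ 1/6 mod 23. 6⁻¹ ≡ 4 (mod 23), so λ ≡ 4.
  x = λ² - 9 - 15 = 16 - 24 ≡ 15; y = λ·(9 - 15) - 2 ≡ 20. → (15, 20)
10P: (15, 20) + (15, 3): same x and y₁ ≡ -y₂, so the sum is the point at infinity.
10P = the point at infinity, so the order is 10.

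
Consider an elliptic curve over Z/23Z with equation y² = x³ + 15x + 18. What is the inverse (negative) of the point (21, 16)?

(21, 7)

-(21, 16) = (21, -16 mod 23) = (21, 7).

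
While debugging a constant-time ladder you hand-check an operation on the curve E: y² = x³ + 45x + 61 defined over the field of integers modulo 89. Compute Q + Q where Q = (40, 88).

(11, 14)

tangent at (40, 88): λ = (3·40² + 45)/(2·88) ≡ 39/87. 87⁻¹ ≡ 44 (mod 89) since 87·44 = 3828 ≡ 1, so λ ≡ 39·44 ≡ 25.
  x = λ² - 40 - 40 = 625 - 80 ≡ 11; y = λ·(40 - 11) - 88 ≡ 14. → (11, 14)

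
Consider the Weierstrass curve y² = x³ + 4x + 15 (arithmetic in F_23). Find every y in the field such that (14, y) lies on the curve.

x³ + 4x + 15 = 2815 ≡ 9 (mod 23).
Square roots of 9 mod 23: 3 and 20 (since 3² = 9 ≡ 9).

3, 20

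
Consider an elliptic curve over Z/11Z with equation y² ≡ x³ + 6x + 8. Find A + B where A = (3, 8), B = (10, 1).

(3, 8) + (10, 1). λ = (1 - 8)/(10 - 3) ≡ 4/7 mod 11. 7⁻¹ ≡ 8 (mod 11), so λ ≡ 10.
  x = λ² - 3 - 10 = 100 - 13 ≡ 10; y = λ·(3 - 10) - 8 ≡ 10. → (10, 10)

(10, 10)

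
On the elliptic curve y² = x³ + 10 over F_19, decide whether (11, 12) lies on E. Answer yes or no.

y² = 12² ≡ 11; x³ + 0x + 10 = 1341 ≡ 11 (mod 19). 11 = 11.

yes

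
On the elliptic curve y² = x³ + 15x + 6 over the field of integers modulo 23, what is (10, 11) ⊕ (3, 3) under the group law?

(10, 11) + (3, 3). λ = (3 - 11)/(3 - 10) ≡ 15/16 mod 23. 16⁻¹ ≡ 13 (mod 23), so λ ≡ 11.
  x = λ² - 10 - 3 = 121 - 13 ≡ 16; y = λ·(10 - 16) - 11 ≡ 15. → (16, 15)

(16, 15)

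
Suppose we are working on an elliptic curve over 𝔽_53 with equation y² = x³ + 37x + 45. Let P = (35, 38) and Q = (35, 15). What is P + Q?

O

The two points share x = 35 and their y-coordinates satisfy 38 + 15 ≡ 0 (mod 53), so they are inverses. Their sum is ∞.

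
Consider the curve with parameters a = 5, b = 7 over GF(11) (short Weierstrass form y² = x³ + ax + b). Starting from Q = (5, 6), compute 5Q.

(8, 3)

Repeated addition: build up to 5Q.
2Q: tangent at (5, 6): λ = (3·5² + 5)/(2·6) ≡ 3/1. 1⁻¹ ≡ 1 (mod 11) since 1·1 = 1 ≡ 1, so λ ≡ 3·1 ≡ 3.
  x = λ² - 5 - 5 = 9 - 10 ≡ 10; y = λ·(5 - 10) - 6 ≡ 1. → (10, 1)
3Q: (10, 1) + (5, 6). λ = (6 - 1)/(5 - 10) ≡ 5/6 mod 11. 6⁻¹ ≡ 2 (mod 11) since 6·2 = 12 ≡ 1, so λ ≡ 10.
  x = λ² - 10 - 5 = 100 - 15 ≡ 8; y = λ·(10 - 8) - 1 ≡ 8. → (8, 8)
4Q: (8, 8) + (5, 6). λ = (6 - 8)/(5 - 8) ≡ 9/8 mod 11. 8⁻¹ ≡ 7 (mod 11), so λ ≡ 8.
  x = λ² - 8 - 5 = 64 - 13 ≡ 7; y = λ·(8 - 7) - 8 ≡ 0. → (7, 0)
5Q: (7, 0) + (5, 6). λ = (6 - 0)/(5 - 7) ≡ 6/9 mod 11. 9⁻¹ ≡ 5 (mod 11), so λ ≡ 8.
  x = λ² - 7 - 5 = 64 - 12 ≡ 8; y = λ·(7 - 8) - 0 ≡ 3. → (8, 3)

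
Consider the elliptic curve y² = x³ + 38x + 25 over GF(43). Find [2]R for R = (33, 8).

tangent at (33, 8): λ = (3·33² + 38)/(2·8) ≡ 37/16. 16⁻¹ ≡ 35 (mod 43), so λ ≡ 37·35 ≡ 5.
  x = λ² - 33 - 33 = 25 - 66 ≡ 2; y = λ·(33 - 2) - 8 ≡ 18. → (2, 18)

(2, 18)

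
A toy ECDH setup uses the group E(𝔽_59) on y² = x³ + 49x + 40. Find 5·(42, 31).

Write Q = (42, 31).
Repeated addition: build up to 5Q.
2Q: tangent at (42, 31): λ = (3·42² + 49)/(2·31) ≡ 31/3. 3⁻¹ ≡ 20 (mod 59), so λ ≡ 31·20 ≡ 30.
  x = λ² - 42 - 42 = 900 - 84 ≡ 49; y = λ·(42 - 49) - 31 ≡ 54. → (49, 54)
3Q: (49, 54) + (42, 31). λ = (31 - 54)/(42 - 49) ≡ 36/52 mod 59. 52⁻¹ ≡ 42 (mod 59) since 52·42 = 2184 ≡ 1, so λ ≡ 37.
  x = λ² - 49 - 42 = 1369 - 91 ≡ 39; y = λ·(49 - 39) - 54 ≡ 21. → (39, 21)
4Q: (39, 21) + (42, 31). λ = (31 - 21)/(42 - 39) ≡ 10/3 mod 59. 3⁻¹ ≡ 20 (mod 59) since 3·20 = 60 ≡ 1, so λ ≡ 23.
  x = λ² - 39 - 42 = 529 - 81 ≡ 35; y = λ·(39 - 35) - 21 ≡ 12. → (35, 12)
5Q: (35, 12) + (42, 31). λ = (31 - 12)/(42 - 35) ≡ 19/7 mod 59. 7⁻¹ ≡ 17 (mod 59) since 7·17 = 119 ≡ 1, so λ ≡ 28.
  x = λ² - 35 - 42 = 784 - 77 ≡ 58; y = λ·(35 - 58) - 12 ≡ 52. → (58, 52)

(58, 52)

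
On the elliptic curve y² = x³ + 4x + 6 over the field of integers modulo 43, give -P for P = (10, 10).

(10, 33)

-(10, 10) = (10, -10 mod 43) = (10, 33).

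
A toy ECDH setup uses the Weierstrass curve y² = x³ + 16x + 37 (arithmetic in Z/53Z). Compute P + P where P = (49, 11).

(48, 16)

tangent at (49, 11): λ = (3·49² + 16)/(2·11) ≡ 11/22. 22⁻¹ ≡ 41 (mod 53) since 22·41 = 902 ≡ 1, so λ ≡ 11·41 ≡ 27.
  x = λ² - 49 - 49 = 729 - 98 ≡ 48; y = λ·(49 - 48) - 11 ≡ 16. → (48, 16)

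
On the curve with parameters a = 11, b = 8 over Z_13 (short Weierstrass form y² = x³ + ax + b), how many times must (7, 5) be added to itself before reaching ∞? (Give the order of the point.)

5

2P: tangent at (7, 5): λ = (3·7² + 11)/(2·5) ≡ 2/10. 10⁻¹ ≡ 4 (mod 13) since 10·4 = 40 ≡ 1, so λ ≡ 2·4 ≡ 8.
  x = λ² - 7 - 7 = 64 - 14 ≡ 11; y = λ·(7 - 11) - 5 ≡ 2. → (11, 2)
3P: (11, 2) + (7, 5). λ = (5 - 2)/(7 - 11) ≡ 3/9 mod 13. 9⁻¹ ≡ 3 (mod 13), so λ ≡ 9.
  x = λ² - 11 - 7 = 81 - 18 ≡ 11; y = λ·(11 - 11) - 2 ≡ 11. → (11, 11)
4P: (11, 11) + (7, 5). λ = (5 - 11)/(7 - 11) ≡ 7/9 mod 13. 9⁻¹ ≡ 3 (mod 13) since 9·3 = 27 ≡ 1, so λ ≡ 8.
  x = λ² - 11 - 7 = 64 - 18 ≡ 7; y = λ·(11 - 7) - 11 ≡ 8. → (7, 8)
5P: (7, 8) + (7, 5): same x and y₁ ≡ -y₂, so the sum is ∞.
5P = ∞, so the order is 5.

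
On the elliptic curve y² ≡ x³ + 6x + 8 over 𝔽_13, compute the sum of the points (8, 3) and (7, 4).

(12, 1)

(8, 3) + (7, 4). λ = (4 - 3)/(7 - 8) ≡ 1/12 mod 13. 12⁻¹ ≡ 12 (mod 13) since 12·12 = 144 ≡ 1, so λ ≡ 12.
  x = λ² - 8 - 7 = 144 - 15 ≡ 12; y = λ·(8 - 12) - 3 ≡ 1. → (12, 1)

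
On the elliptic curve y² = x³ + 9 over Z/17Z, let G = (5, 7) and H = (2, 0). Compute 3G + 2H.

(13, 9)

First 3G:
Repeated addition: build up to 3G.
2G: tangent at (5, 7): λ = (3·5² + 0)/(2·7) ≡ 7/14. 14⁻¹ ≡ 11 (mod 17) since 14·11 = 154 ≡ 1, so λ ≡ 7·11 ≡ 9.
  x = λ² - 5 - 5 = 81 - 10 ≡ 3; y = λ·(5 - 3) - 7 ≡ 11. → (3, 11)
3G: (3, 11) + (5, 7). λ = (7 - 11)/(5 - 3) ≡ 13/2 mod 17. 2⁻¹ ≡ 9 (mod 17) since 2·9 = 18 ≡ 1, so λ ≡ 15.
  x = λ² - 3 - 5 = 225 - 8 ≡ 13; y = λ·(3 - 13) - 11 ≡ 9. → (13, 9)
3G = (13, 9).
Next 2H:
Repeated addition: build up to 2H.
2H: (2, 0) + (2, 0): same x and y₁ ≡ -y₂, so the sum is the point at infinity.
2H = the point at infinity.
Finally 3G + 2H:
(13, 9) + the point at infinity = (13, 9) (identity).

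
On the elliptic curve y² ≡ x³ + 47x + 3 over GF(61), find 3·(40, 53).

Write G = (40, 53).
Repeated addition: build up to 3G.
2G: tangent at (40, 53): λ = (3·40² + 47)/(2·53) ≡ 28/45. 45⁻¹ ≡ 19 (mod 61) since 45·19 = 855 ≡ 1, so λ ≡ 28·19 ≡ 44.
  x = λ² - 40 - 40 = 1936 - 80 ≡ 26; y = λ·(40 - 26) - 53 ≡ 14. → (26, 14)
3G: (26, 14) + (40, 53). λ = (53 - 14)/(40 - 26) ≡ 39/14 mod 61. 14⁻¹ ≡ 48 (mod 61), so λ ≡ 42.
  x = λ² - 26 - 40 = 1764 - 66 ≡ 51; y = λ·(26 - 51) - 14 ≡ 34. → (51, 34)

(51, 34)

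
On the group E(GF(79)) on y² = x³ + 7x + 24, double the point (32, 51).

tangent at (32, 51): λ = (3·32² + 7)/(2·51) ≡ 77/23. 23⁻¹ ≡ 55 (mod 79), so λ ≡ 77·55 ≡ 48.
  x = λ² - 32 - 32 = 2304 - 64 ≡ 28; y = λ·(32 - 28) - 51 ≡ 62. → (28, 62)

(28, 62)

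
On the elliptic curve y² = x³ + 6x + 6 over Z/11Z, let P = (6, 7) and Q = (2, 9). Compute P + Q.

(6, 4)

(6, 7) + (2, 9). λ = (9 - 7)/(2 - 6) ≡ 2/7 mod 11. 7⁻¹ ≡ 8 (mod 11), so λ ≡ 5.
  x = λ² - 6 - 2 = 25 - 8 ≡ 6; y = λ·(6 - 6) - 7 ≡ 4. → (6, 4)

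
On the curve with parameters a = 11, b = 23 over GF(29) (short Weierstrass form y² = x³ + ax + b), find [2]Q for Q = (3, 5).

(27, 14)

tangent at (3, 5): λ = (3·3² + 11)/(2·5) ≡ 9/10. 10⁻¹ ≡ 3 (mod 29), so λ ≡ 9·3 ≡ 27.
  x = λ² - 3 - 3 = 729 - 6 ≡ 27; y = λ·(3 - 27) - 5 ≡ 14. → (27, 14)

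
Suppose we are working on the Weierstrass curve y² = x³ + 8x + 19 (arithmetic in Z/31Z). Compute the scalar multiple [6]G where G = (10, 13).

Double-and-add on 6 = (110)₂. Start with G = (10, 13) for the leading 1-bit.
double: tangent at (10, 13): λ = (3·10² + 8)/(2·13) ≡ 29/26. 26⁻¹ ≡ 6 (mod 31), so λ ≡ 29·6 ≡ 19.
  x = λ² - 10 - 10 = 361 - 20 ≡ 0; y = λ·(10 - 0) - 13 ≡ 22. → (0, 22)
add G: (0, 22) + (10, 13). λ = (13 - 22)/(10 - 0) ≡ 22/10 mod 31. 10⁻¹ ≡ 28 (mod 31), so λ ≡ 27.
  x = λ² - 0 - 10 = 729 - 10 ≡ 6; y = λ·(0 - 6) - 22 ≡ 2. → (6, 2)
double: tangent at (6, 2): λ = (3·6² + 8)/(2·2) ≡ 23/4. 4⁻¹ ≡ 8 (mod 31), so λ ≡ 23·8 ≡ 29.
  x = λ² - 6 - 6 = 841 - 12 ≡ 23; y = λ·(6 - 23) - 2 ≡ 1. → (23, 1)

(23, 1)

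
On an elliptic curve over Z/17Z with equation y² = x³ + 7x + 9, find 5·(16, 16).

(0, 3)

Write G = (16, 16).
Repeated addition: build up to 5G.
2G: tangent at (16, 16): λ = (3·16² + 7)/(2·16) ≡ 10/15. 15⁻¹ ≡ 8 (mod 17), so λ ≡ 10·8 ≡ 12.
  x = λ² - 16 - 16 = 144 - 32 ≡ 10; y = λ·(16 - 10) - 16 ≡ 5. → (10, 5)
3G: (10, 5) + (16, 16). λ = (16 - 5)/(16 - 10) ≡ 11/6 mod 17. 6⁻¹ ≡ 3 (mod 17) since 6·3 = 18 ≡ 1, so λ ≡ 16.
  x = λ² - 10 - 16 = 256 - 26 ≡ 9; y = λ·(10 - 9) - 5 ≡ 11. → (9, 11)
4G: (9, 11) + (16, 16). λ = (16 - 11)/(16 - 9) ≡ 5/7 mod 17. 7⁻¹ ≡ 5 (mod 17), so λ ≡ 8.
  x = λ² - 9 - 16 = 64 - 25 ≡ 5; y = λ·(9 - 5) - 11 ≡ 4. → (5, 4)
5G: (5, 4) + (16, 16). λ = (16 - 4)/(16 - 5) ≡ 12/11 mod 17. 11⁻¹ ≡ 14 (mod 17) since 11·14 = 154 ≡ 1, so λ ≡ 15.
  x = λ² - 5 - 16 = 225 - 21 ≡ 0; y = λ·(5 - 0) - 4 ≡ 3. → (0, 3)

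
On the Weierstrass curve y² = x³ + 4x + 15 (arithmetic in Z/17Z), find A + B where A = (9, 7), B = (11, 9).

(15, 4)

(9, 7) + (11, 9). λ = (9 - 7)/(11 - 9) ≡ 2/2 mod 17. 2⁻¹ ≡ 9 (mod 17) since 2·9 = 18 ≡ 1, so λ ≡ 1.
  x = λ² - 9 - 11 = 1 - 20 ≡ 15; y = λ·(9 - 15) - 7 ≡ 4. → (15, 4)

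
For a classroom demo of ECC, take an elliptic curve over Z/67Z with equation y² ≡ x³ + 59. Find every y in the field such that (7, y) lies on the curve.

x³ + 0x + 59 = 402 ≡ 0 (mod 67).
Only y = 0 satisfies y² ≡ 0.

0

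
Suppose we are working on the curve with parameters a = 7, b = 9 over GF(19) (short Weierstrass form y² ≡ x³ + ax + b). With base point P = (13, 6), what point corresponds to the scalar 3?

Repeated addition: build up to 3P.
2P: tangent at (13, 6): λ = (3·13² + 7)/(2·6) ≡ 1/12. 12⁻¹ ≡ 8 (mod 19), so λ ≡ 1·8 ≡ 8.
  x = λ² - 13 - 13 = 64 - 26 ≡ 0; y = λ·(13 - 0) - 6 ≡ 3. → (0, 3)
3P: (0, 3) + (13, 6). λ = (6 - 3)/(13 - 0) ≡ 3/13 mod 19. 13⁻¹ ≡ 3 (mod 19), so λ ≡ 9.
  x = λ² - 0 - 13 = 81 - 13 ≡ 11; y = λ·(0 - 11) - 3 ≡ 12. → (11, 12)

(11, 12)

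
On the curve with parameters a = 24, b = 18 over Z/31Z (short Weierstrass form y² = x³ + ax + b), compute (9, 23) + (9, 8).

O

The two points share x = 9 and their y-coordinates satisfy 23 + 8 ≡ 0 (mod 31), so they are inverses. Their sum is O.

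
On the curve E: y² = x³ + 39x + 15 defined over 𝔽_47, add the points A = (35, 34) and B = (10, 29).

(34, 32)

(35, 34) + (10, 29). λ = (29 - 34)/(10 - 35) ≡ 42/22 mod 47. 22⁻¹ ≡ 15 (mod 47), so λ ≡ 19.
  x = λ² - 35 - 10 = 361 - 45 ≡ 34; y = λ·(35 - 34) - 34 ≡ 32. → (34, 32)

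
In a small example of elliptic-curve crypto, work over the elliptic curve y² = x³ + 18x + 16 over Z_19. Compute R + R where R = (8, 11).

(1, 4)

tangent at (8, 11): λ = (3·8² + 18)/(2·11) ≡ 1/3. 3⁻¹ ≡ 13 (mod 19) since 3·13 = 39 ≡ 1, so λ ≡ 1·13 ≡ 13.
  x = λ² - 8 - 8 = 169 - 16 ≡ 1; y = λ·(8 - 1) - 11 ≡ 4. → (1, 4)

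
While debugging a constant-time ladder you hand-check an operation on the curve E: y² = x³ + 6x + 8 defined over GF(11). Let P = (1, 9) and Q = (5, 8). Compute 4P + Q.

(3, 8)

First 4P:
Repeated addition: build up to 4P.
2P: tangent at (1, 9): λ = (3·1² + 6)/(2·9) ≡ 9/7. 7⁻¹ ≡ 8 (mod 11), so λ ≡ 9·8 ≡ 6.
  x = λ² - 1 - 1 = 36 - 2 ≡ 1; y = λ·(1 - 1) - 9 ≡ 2. → (1, 2)
3P: (1, 2) + (1, 9): same x and y₁ ≡ -y₂, so the sum is ∞.
4P: ∞ + (1, 9) = (1, 9) (identity).
4P = (1, 9).
Finally 4P + Q:
(1, 9) + (5, 8). λ = (8 - 9)/(5 - 1) ≡ 10/4 mod 11. 4⁻¹ ≡ 3 (mod 11), so λ ≡ 8.
  x = λ² - 1 - 5 = 64 - 6 ≡ 3; y = λ·(1 - 3) - 9 ≡ 8. → (3, 8)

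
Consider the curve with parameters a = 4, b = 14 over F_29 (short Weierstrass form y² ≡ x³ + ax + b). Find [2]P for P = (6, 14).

(4, 23)

tangent at (6, 14): λ = (3·6² + 4)/(2·14) ≡ 25/28. 28⁻¹ ≡ 28 (mod 29), so λ ≡ 25·28 ≡ 4.
  x = λ² - 6 - 6 = 16 - 12 ≡ 4; y = λ·(6 - 4) - 14 ≡ 23. → (4, 23)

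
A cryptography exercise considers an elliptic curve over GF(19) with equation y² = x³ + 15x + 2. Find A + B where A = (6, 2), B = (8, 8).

(6, 2) + (8, 8). λ = (8 - 2)/(8 - 6) ≡ 6/2 mod 19. 2⁻¹ ≡ 10 (mod 19) since 2·10 = 20 ≡ 1, so λ ≡ 3.
  x = λ² - 6 - 8 = 9 - 14 ≡ 14; y = λ·(6 - 14) - 2 ≡ 12. → (14, 12)

(14, 12)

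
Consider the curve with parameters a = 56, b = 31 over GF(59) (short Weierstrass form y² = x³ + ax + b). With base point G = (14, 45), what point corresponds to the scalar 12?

(27, 24)

Double-and-add on 12 = (1100)₂. Start with G = (14, 45) for the leading 1-bit.
double: tangent at (14, 45): λ = (3·14² + 56)/(2·45) ≡ 54/31. 31⁻¹ ≡ 40 (mod 59), so λ ≡ 54·40 ≡ 36.
  x = λ² - 14 - 14 = 1296 - 28 ≡ 29; y = λ·(14 - 29) - 45 ≡ 5. → (29, 5)
add G: (29, 5) + (14, 45). λ = (45 - 5)/(14 - 29) ≡ 40/44 mod 59. 44⁻¹ ≡ 55 (mod 59), so λ ≡ 17.
  x = λ² - 29 - 14 = 289 - 43 ≡ 10; y = λ·(29 - 10) - 5 ≡ 23. → (10, 23)
double: tangent at (10, 23): λ = (3·10² + 56)/(2·23) ≡ 2/46. 46⁻¹ ≡ 9 (mod 59) since 46·9 = 414 ≡ 1, so λ ≡ 2·9 ≡ 18.
  x = λ² - 10 - 10 = 324 - 20 ≡ 9; y = λ·(10 - 9) - 23 ≡ 54. → (9, 54)
double: tangent at (9, 54): λ = (3·9² + 56)/(2·54) ≡ 4/49. 49⁻¹ ≡ 53 (mod 59), so λ ≡ 4·53 ≡ 35.
  x = λ² - 9 - 9 = 1225 - 18 ≡ 27; y = λ·(9 - 27) - 54 ≡ 24. → (27, 24)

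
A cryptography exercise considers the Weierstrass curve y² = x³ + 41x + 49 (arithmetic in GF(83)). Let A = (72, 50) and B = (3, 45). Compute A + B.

(78, 47)

(72, 50) + (3, 45). λ = (45 - 50)/(3 - 72) ≡ 78/14 mod 83. 14⁻¹ ≡ 6 (mod 83), so λ ≡ 53.
  x = λ² - 72 - 3 = 2809 - 75 ≡ 78; y = λ·(72 - 78) - 50 ≡ 47. → (78, 47)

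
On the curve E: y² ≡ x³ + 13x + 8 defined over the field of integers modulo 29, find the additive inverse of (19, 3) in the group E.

-(19, 3) = (19, -3 mod 29) = (19, 26).

(19, 26)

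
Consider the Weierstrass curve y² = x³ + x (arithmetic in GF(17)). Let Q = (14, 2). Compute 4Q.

Double-and-add on 4 = (100)₂. Start with Q = (14, 2) for the leading 1-bit.
double: tangent at (14, 2): λ = (3·14² + 1)/(2·2) ≡ 11/4. 4⁻¹ ≡ 13 (mod 17) since 4·13 = 52 ≡ 1, so λ ≡ 11·13 ≡ 7.
  x = λ² - 14 - 14 = 49 - 28 ≡ 4; y = λ·(14 - 4) - 2 ≡ 0. → (4, 0)
double: (4, 0) + (4, 0): same x and y₁ ≡ -y₂, so the sum is the point at infinity.

O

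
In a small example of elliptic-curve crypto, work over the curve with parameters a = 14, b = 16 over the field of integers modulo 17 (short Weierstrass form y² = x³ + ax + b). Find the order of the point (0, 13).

10

2P: tangent at (0, 13): λ = (3·0² + 14)/(2·13) ≡ 14/9. 9⁻¹ ≡ 2 (mod 17), so λ ≡ 14·2 ≡ 11.
  x = λ² - 0 - 0 = 121 - 0 ≡ 2; y = λ·(0 - 2) - 13 ≡ 16. → (2, 16)
3P: (2, 16) + (0, 13). λ = (13 - 16)/(0 - 2) ≡ 14/15 mod 17. 15⁻¹ ≡ 8 (mod 17) since 15·8 = 120 ≡ 1, so λ ≡ 10.
  x = λ² - 2 - 0 = 100 - 2 ≡ 13; y = λ·(2 - 13) - 16 ≡ 10. → (13, 10)
4P: (13, 10) + (0, 13). λ = (13 - 10)/(0 - 13) ≡ 3/4 mod 17. 4⁻¹ ≡ 13 (mod 17) since 4·13 = 52 ≡ 1, so λ ≡ 5.
  x = λ² - 13 - 0 = 25 - 13 ≡ 12; y = λ·(13 - 12) - 10 ≡ 12. → (12, 12)
5P: (12, 12) + (0, 13). λ = (13 - 12)/(0 - 12) ≡ 1/5 mod 17. 5⁻¹ ≡ 7 (mod 17) since 5·7 = 35 ≡ 1, so λ ≡ 7.
  x = λ² - 12 - 0 = 49 - 12 ≡ 3; y = λ·(12 - 3) - 12 ≡ 0. → (3, 0)
6P: (3, 0) + (0, 13). λ = (13 - 0)/(0 - 3) ≡ 13/14 mod 17. 14⁻¹ ≡ 11 (mod 17), so λ ≡ 7.
  x = λ² - 3 - 0 = 49 - 3 ≡ 12; y = λ·(3 - 12) - 0 ≡ 5. → (12, 5)
7P: (12, 5) + (0, 13). λ = (13 - 5)/(0 - 12) ≡ 8/5 mod 17. 5⁻¹ ≡ 7 (mod 17), so λ ≡ 5.
  x = λ² - 12 - 0 = 25 - 12 ≡ 13; y = λ·(12 - 13) - 5 ≡ 7. → (13, 7)
8P: (13, 7) + (0, 13). λ = (13 - 7)/(0 - 13) ≡ 6/4 mod 17. 4⁻¹ ≡ 13 (mod 17), so λ ≡ 10.
  x = λ² - 13 - 0 = 100 - 13 ≡ 2; y = λ·(13 - 2) - 7 ≡ 1. → (2, 1)
9P: (2, 1) + (0, 13). λ = (13 - 1)/(0 - 2) ≡ 12/15 mod 17. 15⁻¹ ≡ 8 (mod 17) since 15·8 = 120 ≡ 1, so λ ≡ 11.
  x = λ² - 2 - 0 = 121 - 2 ≡ 0; y = λ·(2 - 0) - 1 ≡ 4. → (0, 4)
10P: (0, 4) + (0, 13): same x and y₁ ≡ -y₂, so the sum is O.
10P = O, so the order is 10.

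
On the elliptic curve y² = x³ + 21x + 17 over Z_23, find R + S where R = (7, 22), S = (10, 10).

(22, 15)

(7, 22) + (10, 10). λ = (10 - 22)/(10 - 7) ≡ 11/3 mod 23. 3⁻¹ ≡ 8 (mod 23) since 3·8 = 24 ≡ 1, so λ ≡ 19.
  x = λ² - 7 - 10 = 361 - 17 ≡ 22; y = λ·(7 - 22) - 22 ≡ 15. → (22, 15)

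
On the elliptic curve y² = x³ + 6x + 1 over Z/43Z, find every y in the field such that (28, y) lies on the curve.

none

x³ + 6x + 1 = 22121 ≡ 19 (mod 43).
19 is a non-residue mod 43; no y exists.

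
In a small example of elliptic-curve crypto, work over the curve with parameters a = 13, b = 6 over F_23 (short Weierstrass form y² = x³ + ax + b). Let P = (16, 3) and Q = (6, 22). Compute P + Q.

(16, 3) + (6, 22). λ = (22 - 3)/(6 - 16) ≡ 19/13 mod 23. 13⁻¹ ≡ 16 (mod 23) since 13·16 = 208 ≡ 1, so λ ≡ 5.
  x = λ² - 16 - 6 = 25 - 22 ≡ 3; y = λ·(16 - 3) - 3 ≡ 16. → (3, 16)

(3, 16)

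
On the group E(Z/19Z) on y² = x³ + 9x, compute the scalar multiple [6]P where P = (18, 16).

Double-and-add on 6 = (110)₂. Start with P = (18, 16) for the leading 1-bit.
double: tangent at (18, 16): λ = (3·18² + 9)/(2·16) ≡ 12/13. 13⁻¹ ≡ 3 (mod 19) since 13·3 = 39 ≡ 1, so λ ≡ 12·3 ≡ 17.
  x = λ² - 18 - 18 = 289 - 36 ≡ 6; y = λ·(18 - 6) - 16 ≡ 17. → (6, 17)
add P: (6, 17) + (18, 16). λ = (16 - 17)/(18 - 6) ≡ 18/12 mod 19. 12⁻¹ ≡ 8 (mod 19), so λ ≡ 11.
  x = λ² - 6 - 18 = 121 - 24 ≡ 2; y = λ·(6 - 2) - 17 ≡ 8. → (2, 8)
double: tangent at (2, 8): λ = (3·2² + 9)/(2·8) ≡ 2/16. 16⁻¹ ≡ 6 (mod 19) since 16·6 = 96 ≡ 1, so λ ≡ 2·6 ≡ 12.
  x = λ² - 2 - 2 = 144 - 4 ≡ 7; y = λ·(2 - 7) - 8 ≡ 8. → (7, 8)

(7, 8)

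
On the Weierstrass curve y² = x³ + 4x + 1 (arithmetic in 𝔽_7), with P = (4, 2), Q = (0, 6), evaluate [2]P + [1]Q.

First 2P:
Repeated addition: build up to 2P.
2P: tangent at (4, 2): λ = (3·4² + 4)/(2·2) ≡ 3/4. 4⁻¹ ≡ 2 (mod 7) since 4·2 = 8 ≡ 1, so λ ≡ 3·2 ≡ 6.
  x = λ² - 4 - 4 = 36 - 8 ≡ 0; y = λ·(4 - 0) - 2 ≡ 1. → (0, 1)
2P = (0, 1).
Finally 2P + Q:
(0, 1) + (0, 6): same x and y₁ ≡ -y₂, so the sum is ∞.

O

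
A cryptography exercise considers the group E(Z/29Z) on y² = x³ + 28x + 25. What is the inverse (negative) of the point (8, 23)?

-(8, 23) = (8, -23 mod 29) = (8, 6).

(8, 6)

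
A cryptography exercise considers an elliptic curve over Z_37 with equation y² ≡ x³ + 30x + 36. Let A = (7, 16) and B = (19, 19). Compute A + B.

(18, 9)

(7, 16) + (19, 19). λ = (19 - 16)/(19 - 7) ≡ 3/12 mod 37. 12⁻¹ ≡ 34 (mod 37) since 12·34 = 408 ≡ 1, so λ ≡ 28.
  x = λ² - 7 - 19 = 784 - 26 ≡ 18; y = λ·(7 - 18) - 16 ≡ 9. → (18, 9)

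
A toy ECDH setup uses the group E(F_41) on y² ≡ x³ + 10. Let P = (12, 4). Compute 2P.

tangent at (12, 4): λ = (3·12² + 0)/(2·4) ≡ 22/8. 8⁻¹ ≡ 36 (mod 41), so λ ≡ 22·36 ≡ 13.
  x = λ² - 12 - 12 = 169 - 24 ≡ 22; y = λ·(12 - 22) - 4 ≡ 30. → (22, 30)

(22, 30)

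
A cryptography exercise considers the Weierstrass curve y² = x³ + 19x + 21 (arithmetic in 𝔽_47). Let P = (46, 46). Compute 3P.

Repeated addition: build up to 3P.
2P: tangent at (46, 46): λ = (3·46² + 19)/(2·46) ≡ 22/45. 45⁻¹ ≡ 23 (mod 47) since 45·23 = 1035 ≡ 1, so λ ≡ 22·23 ≡ 36.
  x = λ² - 46 - 46 = 1296 - 92 ≡ 29; y = λ·(46 - 29) - 46 ≡ 2. → (29, 2)
3P: (29, 2) + (46, 46). λ = (46 - 2)/(46 - 29) ≡ 44/17 mod 47. 17⁻¹ ≡ 36 (mod 47) since 17·36 = 612 ≡ 1, so λ ≡ 33.
  x = λ² - 29 - 46 = 1089 - 75 ≡ 27; y = λ·(29 - 27) - 2 ≡ 17. → (27, 17)

(27, 17)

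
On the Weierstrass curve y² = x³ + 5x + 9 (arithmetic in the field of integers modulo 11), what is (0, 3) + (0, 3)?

tangent at (0, 3): λ = (3·0² + 5)/(2·3) ≡ 5/6. 6⁻¹ ≡ 2 (mod 11) since 6·2 = 12 ≡ 1, so λ ≡ 5·2 ≡ 10.
  x = λ² - 0 - 0 = 100 - 0 ≡ 1; y = λ·(0 - 1) - 3 ≡ 9. → (1, 9)

(1, 9)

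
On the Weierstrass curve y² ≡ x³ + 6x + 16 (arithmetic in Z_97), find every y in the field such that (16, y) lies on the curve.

x³ + 6x + 16 = 4208 ≡ 37 (mod 97).
37 is a non-residue mod 97; no y exists.

none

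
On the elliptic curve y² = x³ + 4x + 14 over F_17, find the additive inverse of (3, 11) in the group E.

-(3, 11) = (3, -11 mod 17) = (3, 6).

(3, 6)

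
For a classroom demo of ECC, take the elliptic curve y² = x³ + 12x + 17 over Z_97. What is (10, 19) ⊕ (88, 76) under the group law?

(8, 72)

(10, 19) + (88, 76). λ = (76 - 19)/(88 - 10) ≡ 57/78 mod 97. 78⁻¹ ≡ 51 (mod 97) since 78·51 = 3978 ≡ 1, so λ ≡ 94.
  x = λ² - 10 - 88 = 8836 - 98 ≡ 8; y = λ·(10 - 8) - 19 ≡ 72. → (8, 72)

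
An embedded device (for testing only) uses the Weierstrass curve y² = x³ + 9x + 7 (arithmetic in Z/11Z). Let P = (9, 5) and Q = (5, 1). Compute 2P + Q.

First 2P:
Repeated addition: build up to 2P.
2P: tangent at (9, 5): λ = (3·9² + 9)/(2·5) ≡ 10/10. 10⁻¹ ≡ 10 (mod 11), so λ ≡ 10·10 ≡ 1.
  x = λ² - 9 - 9 = 1 - 18 ≡ 5; y = λ·(9 - 5) - 5 ≡ 10. → (5, 10)
2P = (5, 10).
Finally 2P + Q:
(5, 10) + (5, 1): same x and y₁ ≡ -y₂, so the sum is the point at infinity.

O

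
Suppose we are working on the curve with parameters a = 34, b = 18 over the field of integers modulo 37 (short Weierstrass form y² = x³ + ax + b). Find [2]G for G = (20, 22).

tangent at (20, 22): λ = (3·20² + 34)/(2·22) ≡ 13/7. 7⁻¹ ≡ 16 (mod 37) since 7·16 = 112 ≡ 1, so λ ≡ 13·16 ≡ 23.
  x = λ² - 20 - 20 = 529 - 40 ≡ 8; y = λ·(20 - 8) - 22 ≡ 32. → (8, 32)

(8, 32)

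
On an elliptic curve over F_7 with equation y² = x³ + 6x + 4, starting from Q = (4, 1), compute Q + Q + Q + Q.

(4, 6)

Repeated addition: build up to 4Q.
2Q: tangent at (4, 1): λ = (3·4² + 6)/(2·1) ≡ 5/2. 2⁻¹ ≡ 4 (mod 7) since 2·4 = 8 ≡ 1, so λ ≡ 5·4 ≡ 6.
  x = λ² - 4 - 4 = 36 - 8 ≡ 0; y = λ·(4 - 0) - 1 ≡ 2. → (0, 2)
3Q: (0, 2) + (4, 1). λ = (1 - 2)/(4 - 0) ≡ 6/4 mod 7. 4⁻¹ ≡ 2 (mod 7), so λ ≡ 5.
  x = λ² - 0 - 4 = 25 - 4 ≡ 0; y = λ·(0 - 0) - 2 ≡ 5. → (0, 5)
4Q: (0, 5) + (4, 1). λ = (1 - 5)/(4 - 0) ≡ 3/4 mod 7. 4⁻¹ ≡ 2 (mod 7) since 4·2 = 8 ≡ 1, so λ ≡ 6.
  x = λ² - 0 - 4 = 36 - 4 ≡ 4; y = λ·(0 - 4) - 5 ≡ 6. → (4, 6)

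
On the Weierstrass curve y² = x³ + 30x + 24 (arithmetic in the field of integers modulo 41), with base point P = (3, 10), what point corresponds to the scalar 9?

(33, 16)

Repeated addition: build up to 9P.
2P: tangent at (3, 10): λ = (3·3² + 30)/(2·10) ≡ 16/20. 20⁻¹ ≡ 39 (mod 41), so λ ≡ 16·39 ≡ 9.
  x = λ² - 3 - 3 = 81 - 6 ≡ 34; y = λ·(3 - 34) - 10 ≡ 39. → (34, 39)
3P: (34, 39) + (3, 10). λ = (10 - 39)/(3 - 34) ≡ 12/10 mod 41. 10⁻¹ ≡ 37 (mod 41), so λ ≡ 34.
  x = λ² - 34 - 3 = 1156 - 37 ≡ 12; y = λ·(34 - 12) - 39 ≡ 12. → (12, 12)
4P: (12, 12) + (3, 10). λ = (10 - 12)/(3 - 12) ≡ 39/32 mod 41. 32⁻¹ ≡ 9 (mod 41), so λ ≡ 23.
  x = λ² - 12 - 3 = 529 - 15 ≡ 22; y = λ·(12 - 22) - 12 ≡ 4. → (22, 4)
5P: (22, 4) + (3, 10). λ = (10 - 4)/(3 - 22) ≡ 6/22 mod 41. 22⁻¹ ≡ 28 (mod 41), so λ ≡ 4.
  x = λ² - 22 - 3 = 16 - 25 ≡ 32; y = λ·(22 - 32) - 4 ≡ 38. → (32, 38)
6P: (32, 38) + (3, 10). λ = (10 - 38)/(3 - 32) ≡ 13/12 mod 41. 12⁻¹ ≡ 24 (mod 41) since 12·24 = 288 ≡ 1, so λ ≡ 25.
  x = λ² - 32 - 3 = 625 - 35 ≡ 16; y = λ·(32 - 16) - 38 ≡ 34. → (16, 34)
7P: (16, 34) + (3, 10). λ = (10 - 34)/(3 - 16) ≡ 17/28 mod 41. 28⁻¹ ≡ 22 (mod 41) since 28·22 = 616 ≡ 1, so λ ≡ 5.
  x = λ² - 16 - 3 = 25 - 19 ≡ 6; y = λ·(16 - 6) - 34 ≡ 16. → (6, 16)
8P: (6, 16) + (3, 10). λ = (10 - 16)/(3 - 6) ≡ 35/38 mod 41. 38⁻¹ ≡ 27 (mod 41), so λ ≡ 2.
  x = λ² - 6 - 3 = 4 - 9 ≡ 36; y = λ·(6 - 36) - 16 ≡ 6. → (36, 6)
9P: (36, 6) + (3, 10). λ = (10 - 6)/(3 - 36) ≡ 4/8 mod 41. 8⁻¹ ≡ 36 (mod 41) since 8·36 = 288 ≡ 1, so λ ≡ 21.
  x = λ² - 36 - 3 = 441 - 39 ≡ 33; y = λ·(36 - 33) - 6 ≡ 16. → (33, 16)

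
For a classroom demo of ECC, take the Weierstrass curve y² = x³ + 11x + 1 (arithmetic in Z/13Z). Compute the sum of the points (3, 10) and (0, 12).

(9, 7)

(3, 10) + (0, 12). λ = (12 - 10)/(0 - 3) ≡ 2/10 mod 13. 10⁻¹ ≡ 4 (mod 13), so λ ≡ 8.
  x = λ² - 3 - 0 = 64 - 3 ≡ 9; y = λ·(3 - 9) - 10 ≡ 7. → (9, 7)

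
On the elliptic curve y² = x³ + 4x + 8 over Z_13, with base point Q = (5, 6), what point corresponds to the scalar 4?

Double-and-add on 4 = (100)₂. Start with Q = (5, 6) for the leading 1-bit.
double: tangent at (5, 6): λ = (3·5² + 4)/(2·6) ≡ 1/12. 12⁻¹ ≡ 12 (mod 13), so λ ≡ 1·12 ≡ 12.
  x = λ² - 5 - 5 = 144 - 10 ≡ 4; y = λ·(5 - 4) - 6 ≡ 6. → (4, 6)
double: tangent at (4, 6): λ = (3·4² + 4)/(2·6) ≡ 0/12. 12⁻¹ ≡ 12 (mod 13), so λ ≡ 0·12 ≡ 0.
  x = λ² - 4 - 4 = 0 - 8 ≡ 5; y = λ·(4 - 5) - 6 ≡ 7. → (5, 7)

(5, 7)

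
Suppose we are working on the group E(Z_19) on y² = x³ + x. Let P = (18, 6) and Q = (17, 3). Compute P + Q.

(18, 6) + (17, 3). λ = (3 - 6)/(17 - 18) ≡ 16/18 mod 19. 18⁻¹ ≡ 18 (mod 19) since 18·18 = 324 ≡ 1, so λ ≡ 3.
  x = λ² - 18 - 17 = 9 - 35 ≡ 12; y = λ·(18 - 12) - 6 ≡ 12. → (12, 12)

(12, 12)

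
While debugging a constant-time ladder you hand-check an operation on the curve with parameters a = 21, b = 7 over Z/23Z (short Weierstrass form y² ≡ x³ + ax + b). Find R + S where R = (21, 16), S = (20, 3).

(21, 16) + (20, 3). λ = (3 - 16)/(20 - 21) ≡ 10/22 mod 23. 22⁻¹ ≡ 22 (mod 23), so λ ≡ 13.
  x = λ² - 21 - 20 = 169 - 41 ≡ 13; y = λ·(21 - 13) - 16 ≡ 19. → (13, 19)

(13, 19)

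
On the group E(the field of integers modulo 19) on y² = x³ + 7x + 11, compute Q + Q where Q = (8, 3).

(10, 13)

tangent at (8, 3): λ = (3·8² + 7)/(2·3) ≡ 9/6. 6⁻¹ ≡ 16 (mod 19), so λ ≡ 9·16 ≡ 11.
  x = λ² - 8 - 8 = 121 - 16 ≡ 10; y = λ·(8 - 10) - 3 ≡ 13. → (10, 13)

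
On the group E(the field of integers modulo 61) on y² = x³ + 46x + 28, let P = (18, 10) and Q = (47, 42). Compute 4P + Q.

First 4P:
Double-and-add on 4 = (100)₂. Start with P = (18, 10) for the leading 1-bit.
double: tangent at (18, 10): λ = (3·18² + 46)/(2·10) ≡ 42/20. 20⁻¹ ≡ 58 (mod 61), so λ ≡ 42·58 ≡ 57.
  x = λ² - 18 - 18 = 3249 - 36 ≡ 41; y = λ·(18 - 41) - 10 ≡ 21. → (41, 21)
double: tangent at (41, 21): λ = (3·41² + 46)/(2·21) ≡ 26/42. 42⁻¹ ≡ 16 (mod 61), so λ ≡ 26·16 ≡ 50.
  x = λ² - 41 - 41 = 2500 - 82 ≡ 39; y = λ·(41 - 39) - 21 ≡ 18. → (39, 18)
4P = (39, 18).
Finally 4P + Q:
(39, 18) + (47, 42). λ = (42 - 18)/(47 - 39) ≡ 24/8 mod 61. 8⁻¹ ≡ 23 (mod 61), so λ ≡ 3.
  x = λ² - 39 - 47 = 9 - 86 ≡ 45; y = λ·(39 - 45) - 18 ≡ 25. → (45, 25)

(45, 25)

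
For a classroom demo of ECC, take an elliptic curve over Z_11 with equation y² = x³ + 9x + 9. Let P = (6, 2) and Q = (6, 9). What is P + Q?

The two points share x = 6 and their y-coordinates satisfy 2 + 9 ≡ 0 (mod 11), so they are inverses. Their sum is 𝒪.

O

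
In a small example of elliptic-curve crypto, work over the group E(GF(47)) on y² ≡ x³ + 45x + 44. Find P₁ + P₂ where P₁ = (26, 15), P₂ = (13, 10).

(24, 40)

(26, 15) + (13, 10). λ = (10 - 15)/(13 - 26) ≡ 42/34 mod 47. 34⁻¹ ≡ 18 (mod 47), so λ ≡ 4.
  x = λ² - 26 - 13 = 16 - 39 ≡ 24; y = λ·(26 - 24) - 15 ≡ 40. → (24, 40)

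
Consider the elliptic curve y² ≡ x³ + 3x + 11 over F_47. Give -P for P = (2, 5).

-(2, 5) = (2, -5 mod 47) = (2, 42).

(2, 42)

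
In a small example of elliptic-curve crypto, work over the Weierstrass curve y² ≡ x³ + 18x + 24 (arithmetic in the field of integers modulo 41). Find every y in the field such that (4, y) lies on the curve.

18, 23

x³ + 18x + 24 = 160 ≡ 37 (mod 41).
Square roots of 37 mod 41: 18 and 23 (since 18² = 324 ≡ 37).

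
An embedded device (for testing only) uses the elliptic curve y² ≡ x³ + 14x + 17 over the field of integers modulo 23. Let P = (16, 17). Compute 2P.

tangent at (16, 17): λ = (3·16² + 14)/(2·17) ≡ 0/11. 11⁻¹ ≡ 21 (mod 23), so λ ≡ 0·21 ≡ 0.
  x = λ² - 16 - 16 = 0 - 32 ≡ 14; y = λ·(16 - 14) - 17 ≡ 6. → (14, 6)

(14, 6)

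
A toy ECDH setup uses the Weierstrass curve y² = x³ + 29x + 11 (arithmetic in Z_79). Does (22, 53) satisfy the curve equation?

no

y² = 53² ≡ 44; x³ + 29x + 11 = 11297 ≡ 0 (mod 79). 44 ≠ 0.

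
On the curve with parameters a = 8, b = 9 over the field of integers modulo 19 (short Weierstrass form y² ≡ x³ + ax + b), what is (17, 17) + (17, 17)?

tangent at (17, 17): λ = (3·17² + 8)/(2·17) ≡ 1/15. 15⁻¹ ≡ 14 (mod 19), so λ ≡ 1·14 ≡ 14.
  x = λ² - 17 - 17 = 196 - 34 ≡ 10; y = λ·(17 - 10) - 17 ≡ 5. → (10, 5)

(10, 5)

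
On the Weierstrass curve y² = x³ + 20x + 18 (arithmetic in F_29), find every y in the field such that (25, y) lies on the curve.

none

x³ + 20x + 18 = 16143 ≡ 19 (mod 29).
19 is a non-residue mod 29; no y exists.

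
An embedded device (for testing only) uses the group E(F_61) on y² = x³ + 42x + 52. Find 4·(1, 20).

Write Q = (1, 20).
Double-and-add on 4 = (100)₂. Start with Q = (1, 20) for the leading 1-bit.
double: tangent at (1, 20): λ = (3·1² + 42)/(2·20) ≡ 45/40. 40⁻¹ ≡ 29 (mod 61), so λ ≡ 45·29 ≡ 24.
  x = λ² - 1 - 1 = 576 - 2 ≡ 25; y = λ·(1 - 25) - 20 ≡ 14. → (25, 14)
double: tangent at (25, 14): λ = (3·25² + 42)/(2·14) ≡ 26/28. 28⁻¹ ≡ 24 (mod 61) since 28·24 = 672 ≡ 1, so λ ≡ 26·24 ≡ 14.
  x = λ² - 25 - 25 = 196 - 50 ≡ 24; y = λ·(25 - 24) - 14 ≡ 0. → (24, 0)

(24, 0)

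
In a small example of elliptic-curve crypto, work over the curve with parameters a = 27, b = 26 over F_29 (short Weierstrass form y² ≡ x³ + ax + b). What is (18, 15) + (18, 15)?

(17, 27)

tangent at (18, 15): λ = (3·18² + 27)/(2·15) ≡ 13/1. 1⁻¹ ≡ 1 (mod 29), so λ ≡ 13·1 ≡ 13.
  x = λ² - 18 - 18 = 169 - 36 ≡ 17; y = λ·(18 - 17) - 15 ≡ 27. → (17, 27)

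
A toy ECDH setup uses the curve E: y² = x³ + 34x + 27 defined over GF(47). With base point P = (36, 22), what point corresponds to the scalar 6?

Double-and-add on 6 = (110)₂. Start with P = (36, 22) for the leading 1-bit.
double: tangent at (36, 22): λ = (3·36² + 34)/(2·22) ≡ 21/44. 44⁻¹ ≡ 31 (mod 47) since 44·31 = 1364 ≡ 1, so λ ≡ 21·31 ≡ 40.
  x = λ² - 36 - 36 = 1600 - 72 ≡ 24; y = λ·(36 - 24) - 22 ≡ 35. → (24, 35)
add P: (24, 35) + (36, 22). λ = (22 - 35)/(36 - 24) ≡ 34/12 mod 47. 12⁻¹ ≡ 4 (mod 47), so λ ≡ 42.
  x = λ² - 24 - 36 = 1764 - 60 ≡ 12; y = λ·(24 - 12) - 35 ≡ 46. → (12, 46)
double: tangent at (12, 46): λ = (3·12² + 34)/(2·46) ≡ 43/45. 45⁻¹ ≡ 23 (mod 47), so λ ≡ 43·23 ≡ 2.
  x = λ² - 12 - 12 = 4 - 24 ≡ 27; y = λ·(12 - 27) - 46 ≡ 18. → (27, 18)

(27, 18)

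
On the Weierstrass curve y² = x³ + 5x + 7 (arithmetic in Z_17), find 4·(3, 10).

Write Q = (3, 10).
Double-and-add on 4 = (100)₂. Start with Q = (3, 10) for the leading 1-bit.
double: tangent at (3, 10): λ = (3·3² + 5)/(2·10) ≡ 15/3. 3⁻¹ ≡ 6 (mod 17), so λ ≡ 15·6 ≡ 5.
  x = λ² - 3 - 3 = 25 - 6 ≡ 2; y = λ·(3 - 2) - 10 ≡ 12. → (2, 12)
double: tangent at (2, 12): λ = (3·2² + 5)/(2·12) ≡ 0/7. 7⁻¹ ≡ 5 (mod 17) since 7·5 = 35 ≡ 1, so λ ≡ 0·5 ≡ 0.
  x = λ² - 2 - 2 = 0 - 4 ≡ 13; y = λ·(2 - 13) - 12 ≡ 5. → (13, 5)

(13, 5)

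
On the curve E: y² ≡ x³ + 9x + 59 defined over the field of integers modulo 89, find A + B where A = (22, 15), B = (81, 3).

(22, 15) + (81, 3). λ = (3 - 15)/(81 - 22) ≡ 77/59 mod 89. 59⁻¹ ≡ 86 (mod 89), so λ ≡ 36.
  x = λ² - 22 - 81 = 1296 - 103 ≡ 36; y = λ·(22 - 36) - 15 ≡ 15. → (36, 15)

(36, 15)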